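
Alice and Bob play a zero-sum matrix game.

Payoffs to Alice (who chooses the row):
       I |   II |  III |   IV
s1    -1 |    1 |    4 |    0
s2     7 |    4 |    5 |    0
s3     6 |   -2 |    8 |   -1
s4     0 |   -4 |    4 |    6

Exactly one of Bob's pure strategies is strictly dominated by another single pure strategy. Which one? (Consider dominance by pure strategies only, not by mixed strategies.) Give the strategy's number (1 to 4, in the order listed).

3

Bob prefers columns that give Alice less. Compare III with II: 1 < 4, 4 < 5, -2 < 8, -4 < 4.
So II strictly dominates III for Bob; III is strictly dominated.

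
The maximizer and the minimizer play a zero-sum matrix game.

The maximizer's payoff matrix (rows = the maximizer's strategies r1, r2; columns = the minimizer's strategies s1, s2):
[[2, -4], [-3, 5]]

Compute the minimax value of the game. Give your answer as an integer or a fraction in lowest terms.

-1/7

Row minima are -4 and -3, so the maximizer's maximin is -3; column maxima are 2 and 5, so the minimizer's minimax is 2. These differ, so the equilibrium is in mixed strategies.
Let the maximizer play r1 with probability p. The minimizer is indifferent when 2p − 3(1−p) = −4p + 5(1−p), giving p = 4/7.
Let the minimizer play s1 with probability q. The maximizer is indifferent when 2q − 4(1−q) = −3q + 5(1−q), giving q = 9/14.
The value is 2·(9/14) + (-4)·(5/14) = -1/7.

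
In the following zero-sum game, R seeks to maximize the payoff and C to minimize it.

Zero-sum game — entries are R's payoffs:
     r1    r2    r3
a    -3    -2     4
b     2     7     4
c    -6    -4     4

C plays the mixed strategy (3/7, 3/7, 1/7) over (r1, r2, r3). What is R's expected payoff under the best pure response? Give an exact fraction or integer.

31/7

a: (-3)·(3/7) + (-2)·(3/7) + (4)·(1/7) = -11/7.
b: (2)·(3/7) + (7)·(3/7) + (4)·(1/7) = 31/7.
c: (-6)·(3/7) + (-4)·(3/7) + (4)·(1/7) = -26/7.
The best pure response is b with expected payoff 31/7.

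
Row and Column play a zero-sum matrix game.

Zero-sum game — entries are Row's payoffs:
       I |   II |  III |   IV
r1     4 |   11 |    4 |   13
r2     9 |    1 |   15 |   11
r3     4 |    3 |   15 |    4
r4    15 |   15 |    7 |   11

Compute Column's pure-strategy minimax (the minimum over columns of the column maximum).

The worst case (largest entry) in each column is I: 15, II: 15, III: 15, IV: 13.
The best (smallest) of these is 13.

13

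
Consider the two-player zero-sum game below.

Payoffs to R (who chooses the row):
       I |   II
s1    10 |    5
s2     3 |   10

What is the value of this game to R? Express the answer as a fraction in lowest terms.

Row minima are 5 and 3, so R's maximin is 5; column maxima are 10 and 10, so C's minimax is 10. These differ, so the equilibrium is in mixed strategies.
Let R play s1 with probability p. C is indifferent when 10p + 3(1−p) = 5p + 10(1−p), giving p = 7/12.
Let C play I with probability q. R is indifferent when 10q + 5(1−q) = 3q + 10(1−q), giving q = 5/12.
The value is 10·(5/12) + (5)·(7/12) = 85/12.

85/12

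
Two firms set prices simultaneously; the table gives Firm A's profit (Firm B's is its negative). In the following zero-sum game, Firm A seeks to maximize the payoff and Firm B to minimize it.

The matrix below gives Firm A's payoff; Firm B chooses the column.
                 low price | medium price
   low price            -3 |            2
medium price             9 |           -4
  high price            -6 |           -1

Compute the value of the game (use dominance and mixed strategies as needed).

1/3

Row high price is strictly dominated by row low price, so Firm A never plays it.
The remaining 2×2 game on (low price, medium price) × (low price, medium price) has no saddle point. Let Firm A play low price with probability p; indifference gives −3p + 9(1−p) = 2p − 4(1−p), so p = 13/18.
Similarly Firm B's optimal q on low price is 1/3, and the value is -3·(1/3) + (2)·(2/3) = 1/3.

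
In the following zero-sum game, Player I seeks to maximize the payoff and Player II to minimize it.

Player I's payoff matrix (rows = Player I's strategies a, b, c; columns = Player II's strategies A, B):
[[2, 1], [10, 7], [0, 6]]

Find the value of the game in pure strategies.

Row minima: 1, 7, 0 → Player I's maximin is 7.
Column maxima: 10, 7 → Player II's minimax is 7.
They coincide at (b, B), so the value is 7.

7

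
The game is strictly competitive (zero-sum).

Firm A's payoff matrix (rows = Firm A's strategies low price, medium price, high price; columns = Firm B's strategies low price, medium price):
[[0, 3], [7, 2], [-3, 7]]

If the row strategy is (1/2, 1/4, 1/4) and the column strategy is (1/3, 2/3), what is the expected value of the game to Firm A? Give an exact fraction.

17/6

Against (1/3, 2/3), each row's expected payoff is low price: 2; medium price: 11/3; high price: 11/3.
Taking the (1/2, 1/4, 1/4)-weighted average: (1/2)·(2) + (1/4)·(11/3) + (1/4)·(11/3) = 17/6.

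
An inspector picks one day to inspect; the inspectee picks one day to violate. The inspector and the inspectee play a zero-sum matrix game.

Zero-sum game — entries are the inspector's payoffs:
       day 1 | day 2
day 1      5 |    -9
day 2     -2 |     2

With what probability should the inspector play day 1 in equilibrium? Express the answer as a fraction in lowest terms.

Row minima are -9 and -2, so the inspector's maximin is -2; column maxima are 5 and 2, so the inspectee's minimax is 2. These differ, so the equilibrium is in mixed strategies.
Let the inspector play day 1 with probability p. The inspectee is indifferent when 5p − 2(1−p) = −9p + 2(1−p), giving p = 2/9.

2/9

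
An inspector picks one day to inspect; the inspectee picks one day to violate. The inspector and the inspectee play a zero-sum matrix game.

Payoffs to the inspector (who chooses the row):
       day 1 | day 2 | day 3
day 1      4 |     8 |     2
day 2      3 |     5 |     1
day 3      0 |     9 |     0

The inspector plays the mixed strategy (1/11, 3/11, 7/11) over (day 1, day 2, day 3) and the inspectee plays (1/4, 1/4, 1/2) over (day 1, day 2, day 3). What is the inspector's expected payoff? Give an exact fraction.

109/44

Against (1/4, 1/4, 1/2), each row's expected payoff is day 1: 4; day 2: 5/2; day 3: 9/4.
Taking the (1/11, 3/11, 7/11)-weighted average: (1/11)·(4) + (3/11)·(5/2) + (7/11)·(9/4) = 109/44.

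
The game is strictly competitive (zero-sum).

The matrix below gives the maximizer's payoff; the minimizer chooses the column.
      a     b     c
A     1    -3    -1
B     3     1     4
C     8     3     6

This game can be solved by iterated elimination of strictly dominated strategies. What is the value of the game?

Row B is strictly dominated by row C (8>3, 3>1, 6>4); eliminate B.
Column a is strictly dominated by b for the minimizer (-3<1, 3<8); eliminate a.
Row A is strictly dominated by row C (3>-3, 6>-1); eliminate A.
Column c is strictly dominated by b for the minimizer (3<6); eliminate c.
Only (C, b) remains, with payoff 3.

3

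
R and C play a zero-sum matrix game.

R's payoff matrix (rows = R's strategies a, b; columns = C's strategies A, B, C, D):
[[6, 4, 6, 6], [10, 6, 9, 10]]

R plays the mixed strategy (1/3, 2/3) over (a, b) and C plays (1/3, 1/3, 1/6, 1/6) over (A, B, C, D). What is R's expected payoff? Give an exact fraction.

Against (1/3, 1/3, 1/6, 1/6), each row's expected payoff is a: 16/3; b: 17/2.
Taking the (1/3, 2/3)-weighted average: (1/3)·(16/3) + (2/3)·(17/2) = 67/9.

67/9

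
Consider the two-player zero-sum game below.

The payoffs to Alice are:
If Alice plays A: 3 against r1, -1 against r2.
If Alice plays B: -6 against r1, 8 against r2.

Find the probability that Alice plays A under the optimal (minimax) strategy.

Row minima are -1 and -6, so Alice's maximin is -1; column maxima are 3 and 8, so Bob's minimax is 3. These differ, so the equilibrium is in mixed strategies.
Let Alice play A with probability p. Bob is indifferent when 3p − 6(1−p) = −p + 8(1−p), giving p = 7/9.

7/9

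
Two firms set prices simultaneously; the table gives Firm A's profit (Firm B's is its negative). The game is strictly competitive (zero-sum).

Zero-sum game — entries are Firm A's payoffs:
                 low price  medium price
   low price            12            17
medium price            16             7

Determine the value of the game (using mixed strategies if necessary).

94/7

Row minima are 12 and 7, so Firm A's maximin is 12; column maxima are 16 and 17, so Firm B's minimax is 16. These differ, so the equilibrium is in mixed strategies.
Let Firm A play low price with probability p. Firm B is indifferent when 12p + 16(1−p) = 17p + 7(1−p), giving p = 9/14.
Let Firm B play low price with probability q. Firm A is indifferent when 12q + 17(1−q) = 16q + 7(1−q), giving q = 5/7.
The value is 12·(5/7) + (17)·(2/7) = 94/7.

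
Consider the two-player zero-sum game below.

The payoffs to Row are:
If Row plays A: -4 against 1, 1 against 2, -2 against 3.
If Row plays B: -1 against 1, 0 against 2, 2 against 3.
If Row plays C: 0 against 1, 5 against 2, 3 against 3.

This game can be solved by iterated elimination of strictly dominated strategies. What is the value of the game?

Row B is strictly dominated by row C (0>-1, 5>0, 3>2); eliminate B.
Column 3 is strictly dominated by 1 for Column (-4<-2, 0<3); eliminate 3.
Column 2 is strictly dominated by 1 for Column (-4<1, 0<5); eliminate 2.
Row A is strictly dominated by row C (0>-4); eliminate A.
Only (C, 1) remains, with payoff 0.

0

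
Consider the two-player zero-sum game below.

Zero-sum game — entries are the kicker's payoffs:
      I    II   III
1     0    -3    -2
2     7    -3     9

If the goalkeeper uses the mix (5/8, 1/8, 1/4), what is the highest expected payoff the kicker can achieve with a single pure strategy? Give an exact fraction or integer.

25/4

1: (0)·(5/8) + (-3)·(1/8) + (-2)·(1/4) = -7/8.
2: (7)·(5/8) + (-3)·(1/8) + (9)·(1/4) = 25/4.
The best pure response is 2 with expected payoff 25/4.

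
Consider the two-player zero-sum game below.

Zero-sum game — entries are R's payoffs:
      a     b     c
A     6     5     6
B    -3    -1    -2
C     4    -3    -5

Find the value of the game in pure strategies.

5

Row minima: 5, -3, -5 → R's maximin is 5.
Column maxima: 6, 5, 6 → C's minimax is 5.
They coincide at (A, b), so the value is 5.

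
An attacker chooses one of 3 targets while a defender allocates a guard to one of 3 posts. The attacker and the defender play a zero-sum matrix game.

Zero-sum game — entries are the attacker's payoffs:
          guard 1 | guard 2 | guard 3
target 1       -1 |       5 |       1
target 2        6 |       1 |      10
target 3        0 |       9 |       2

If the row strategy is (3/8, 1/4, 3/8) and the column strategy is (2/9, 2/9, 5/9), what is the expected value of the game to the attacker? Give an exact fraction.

Against (2/9, 2/9, 5/9), each row's expected payoff is target 1: 13/9; target 2: 64/9; target 3: 28/9.
Taking the (3/8, 1/4, 3/8)-weighted average: (3/8)·(13/9) + (1/4)·(64/9) + (3/8)·(28/9) = 251/72.

251/72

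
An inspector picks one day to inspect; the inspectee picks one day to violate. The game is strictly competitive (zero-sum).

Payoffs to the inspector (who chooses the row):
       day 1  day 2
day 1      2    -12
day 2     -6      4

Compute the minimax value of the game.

Row minima are -12 and -6, so the inspector's maximin is -6; column maxima are 2 and 4, so the inspectee's minimax is 2. These differ, so the equilibrium is in mixed strategies.
Let the inspector play day 1 with probability p. The inspectee is indifferent when 2p − 6(1−p) = −12p + 4(1−p), giving p = 5/12.
Let the inspectee play day 1 with probability q. The inspector is indifferent when 2q − 12(1−q) = −6q + 4(1−q), giving q = 2/3.
The value is 2·(2/3) + (-12)·(1/3) = -8/3.

-8/3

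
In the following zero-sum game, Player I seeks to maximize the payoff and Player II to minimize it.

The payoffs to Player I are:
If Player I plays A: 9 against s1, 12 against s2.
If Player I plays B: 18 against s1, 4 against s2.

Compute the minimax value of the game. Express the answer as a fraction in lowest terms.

Row minima are 9 and 4, so Player I's maximin is 9; column maxima are 18 and 12, so Player II's minimax is 12. These differ, so the equilibrium is in mixed strategies.
Let Player I play A with probability p. Player II is indifferent when 9p + 18(1−p) = 12p + 4(1−p), giving p = 14/17.
Let Player II play s1 with probability q. Player I is indifferent when 9q + 12(1−q) = 18q + 4(1−q), giving q = 8/17.
The value is 9·(8/17) + (12)·(9/17) = 180/17.

180/17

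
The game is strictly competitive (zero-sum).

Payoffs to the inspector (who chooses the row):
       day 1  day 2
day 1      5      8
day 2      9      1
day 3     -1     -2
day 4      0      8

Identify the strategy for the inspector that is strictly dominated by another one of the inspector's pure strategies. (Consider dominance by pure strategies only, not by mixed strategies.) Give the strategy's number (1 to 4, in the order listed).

Compare day 3 with day 1: 5 > -1, 8 > -2.
So day 1 strictly dominates day 3 for the inspector; day 3 is strictly dominated.

3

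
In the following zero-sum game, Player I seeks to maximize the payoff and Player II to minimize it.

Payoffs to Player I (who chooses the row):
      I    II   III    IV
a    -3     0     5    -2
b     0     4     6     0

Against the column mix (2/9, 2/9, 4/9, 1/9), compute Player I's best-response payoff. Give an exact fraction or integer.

32/9

a: (-3)·(2/9) + (0)·(2/9) + (5)·(4/9) + (-2)·(1/9) = 4/3.
b: (0)·(2/9) + (4)·(2/9) + (6)·(4/9) + (0)·(1/9) = 32/9.
The best pure response is b with expected payoff 32/9.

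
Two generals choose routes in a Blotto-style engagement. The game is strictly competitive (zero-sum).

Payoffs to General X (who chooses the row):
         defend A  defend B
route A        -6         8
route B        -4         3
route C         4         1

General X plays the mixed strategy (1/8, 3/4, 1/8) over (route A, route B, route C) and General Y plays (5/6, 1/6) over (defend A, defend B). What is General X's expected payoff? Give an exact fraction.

Against (5/6, 1/6), each row's expected payoff is route A: -11/3; route B: -17/6; route C: 7/2.
Taking the (1/8, 3/4, 1/8)-weighted average: (1/8)·(-11/3) + (3/4)·(-17/6) + (1/8)·(7/2) = -103/48.

-103/48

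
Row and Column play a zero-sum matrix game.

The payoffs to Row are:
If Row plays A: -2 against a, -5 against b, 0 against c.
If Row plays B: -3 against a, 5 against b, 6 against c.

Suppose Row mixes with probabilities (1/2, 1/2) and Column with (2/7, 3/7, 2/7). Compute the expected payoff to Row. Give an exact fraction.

1/7

Against (2/7, 3/7, 2/7), each row's expected payoff is A: -19/7; B: 3.
Taking the (1/2, 1/2)-weighted average: (1/2)·(-19/7) + (1/2)·(3) = 1/7.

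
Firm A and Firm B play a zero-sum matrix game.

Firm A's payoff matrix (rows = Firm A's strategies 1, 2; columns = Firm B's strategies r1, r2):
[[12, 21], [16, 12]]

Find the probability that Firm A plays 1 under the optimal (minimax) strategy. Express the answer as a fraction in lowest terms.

Row minima are 12 and 12, so Firm A's maximin is 12; column maxima are 16 and 21, so Firm B's minimax is 16. These differ, so the equilibrium is in mixed strategies.
Let Firm A play 1 with probability p. Firm B is indifferent when 12p + 16(1−p) = 21p + 12(1−p), giving p = 4/13.

4/13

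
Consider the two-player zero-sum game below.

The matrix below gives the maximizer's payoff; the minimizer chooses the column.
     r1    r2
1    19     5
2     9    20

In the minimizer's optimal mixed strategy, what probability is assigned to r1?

Row minima are 5 and 9, so the maximizer's maximin is 9; column maxima are 19 and 20, so the minimizer's minimax is 19. These differ, so the equilibrium is in mixed strategies.
Let the minimizer play r1 with probability q. The maximizer is indifferent when 19q + 5(1−q) = 9q + 20(1−q), giving q = 3/5.

3/5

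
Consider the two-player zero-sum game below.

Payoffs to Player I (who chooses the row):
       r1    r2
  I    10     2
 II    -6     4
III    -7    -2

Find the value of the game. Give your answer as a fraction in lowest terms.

Row III is strictly dominated by row II, so Player I never plays it.
The remaining 2×2 game on (I, II) × (r1, r2) has no saddle point. Let Player I play I with probability p; indifference gives 10p − 6(1−p) = 2p + 4(1−p), so p = 5/9.
Similarly Player II's optimal q on r1 is 1/9, and the value is 10·(1/9) + (2)·(8/9) = 26/9.

26/9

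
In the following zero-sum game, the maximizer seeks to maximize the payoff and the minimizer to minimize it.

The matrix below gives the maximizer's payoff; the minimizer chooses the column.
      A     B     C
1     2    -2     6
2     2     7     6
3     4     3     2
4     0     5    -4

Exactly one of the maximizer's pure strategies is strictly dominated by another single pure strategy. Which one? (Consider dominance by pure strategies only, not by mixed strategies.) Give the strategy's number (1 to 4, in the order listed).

4

Compare 4 with 2: 2 > 0, 7 > 5, 6 > -4.
So 2 strictly dominates 4 for the maximizer; 4 is strictly dominated.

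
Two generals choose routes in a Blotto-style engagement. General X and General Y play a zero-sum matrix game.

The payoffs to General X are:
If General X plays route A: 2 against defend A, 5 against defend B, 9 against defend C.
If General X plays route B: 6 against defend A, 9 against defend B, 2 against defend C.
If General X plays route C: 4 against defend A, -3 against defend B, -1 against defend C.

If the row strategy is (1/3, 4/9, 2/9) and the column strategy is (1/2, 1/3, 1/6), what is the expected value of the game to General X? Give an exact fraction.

79/18

Against (1/2, 1/3, 1/6), each row's expected payoff is route A: 25/6; route B: 19/3; route C: 5/6.
Taking the (1/3, 4/9, 2/9)-weighted average: (1/3)·(25/6) + (4/9)·(19/3) + (2/9)·(5/6) = 79/18.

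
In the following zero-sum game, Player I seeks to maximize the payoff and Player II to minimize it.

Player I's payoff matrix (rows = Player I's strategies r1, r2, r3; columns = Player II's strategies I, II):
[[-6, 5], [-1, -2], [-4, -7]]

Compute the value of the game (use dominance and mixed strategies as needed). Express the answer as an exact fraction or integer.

-17/12

Row r3 is strictly dominated by row r2, so Player I never plays it.
The remaining 2×2 game on (r1, r2) × (I, II) has no saddle point. Let Player I play r1 with probability p; indifference gives −6p − (1−p) = 5p − 2(1−p), so p = 1/12.
Similarly Player II's optimal q on I is 7/12, and the value is -6·(7/12) + (5)·(5/12) = -17/12.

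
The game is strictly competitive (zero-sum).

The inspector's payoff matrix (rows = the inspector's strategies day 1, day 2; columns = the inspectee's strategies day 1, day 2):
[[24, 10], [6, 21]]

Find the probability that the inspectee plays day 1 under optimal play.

11/29

Row minima are 10 and 6, so the inspector's maximin is 10; column maxima are 24 and 21, so the inspectee's minimax is 21. These differ, so the equilibrium is in mixed strategies.
Let the inspectee play day 1 with probability q. The inspector is indifferent when 24q + 10(1−q) = 6q + 21(1−q), giving q = 11/29.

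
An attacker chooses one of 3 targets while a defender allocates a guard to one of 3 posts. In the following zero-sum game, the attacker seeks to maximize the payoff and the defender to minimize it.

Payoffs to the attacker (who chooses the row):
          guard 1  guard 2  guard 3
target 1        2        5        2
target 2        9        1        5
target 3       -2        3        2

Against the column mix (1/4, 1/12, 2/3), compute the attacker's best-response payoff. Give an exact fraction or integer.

17/3

target 1: (2)·(1/4) + (5)·(1/12) + (2)·(2/3) = 9/4.
target 2: (9)·(1/4) + (1)·(1/12) + (5)·(2/3) = 17/3.
target 3: (-2)·(1/4) + (3)·(1/12) + (2)·(2/3) = 13/12.
The best pure response is target 2 with expected payoff 17/3.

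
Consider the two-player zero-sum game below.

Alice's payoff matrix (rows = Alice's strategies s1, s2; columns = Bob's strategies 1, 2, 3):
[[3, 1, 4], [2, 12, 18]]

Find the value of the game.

17/6

Column 3 is strictly dominated by 2 for Bob (it gives Alice more in every row).
The remaining 2×2 game on (s1, s2) × (1, 2) has no saddle point. Let Alice play s1 with probability p; indifference gives 3p + 2(1−p) = p + 12(1−p), so p = 5/6.
Similarly Bob's optimal q on 1 is 11/12, and the value is 3·(11/12) + (1)·(1/12) = 17/6.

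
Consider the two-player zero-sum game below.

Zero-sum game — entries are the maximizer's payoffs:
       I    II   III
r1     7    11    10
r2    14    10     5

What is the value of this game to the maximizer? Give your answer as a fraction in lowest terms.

35/4

Column II is strictly dominated by III for the minimizer (it gives the maximizer more in every row).
The remaining 2×2 game on (r1, r2) × (I, III) has no saddle point. Let the maximizer play r1 with probability p; indifference gives 7p + 14(1−p) = 10p + 5(1−p), so p = 3/4.
Similarly the minimizer's optimal q on I is 5/12, and the value is 7·(5/12) + (10)·(7/12) = 35/4.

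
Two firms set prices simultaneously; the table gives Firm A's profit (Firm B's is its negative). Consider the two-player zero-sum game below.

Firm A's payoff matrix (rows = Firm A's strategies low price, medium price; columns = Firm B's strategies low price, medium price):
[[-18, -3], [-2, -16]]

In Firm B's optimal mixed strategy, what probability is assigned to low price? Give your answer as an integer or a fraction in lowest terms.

13/29

Row minima are -18 and -16, so Firm A's maximin is -16; column maxima are -2 and -3, so Firm B's minimax is -3. These differ, so the equilibrium is in mixed strategies.
Let Firm B play low price with probability q. Firm A is indifferent when −18q − 3(1−q) = −2q − 16(1−q), giving q = 13/29.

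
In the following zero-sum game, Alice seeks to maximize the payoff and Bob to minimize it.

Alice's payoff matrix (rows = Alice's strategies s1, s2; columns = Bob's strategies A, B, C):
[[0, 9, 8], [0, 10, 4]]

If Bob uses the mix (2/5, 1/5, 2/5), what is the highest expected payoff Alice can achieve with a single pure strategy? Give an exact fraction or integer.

5

s1: (0)·(2/5) + (9)·(1/5) + (8)·(2/5) = 5.
s2: (0)·(2/5) + (10)·(1/5) + (4)·(2/5) = 18/5.
The best pure response is s1 with expected payoff 5.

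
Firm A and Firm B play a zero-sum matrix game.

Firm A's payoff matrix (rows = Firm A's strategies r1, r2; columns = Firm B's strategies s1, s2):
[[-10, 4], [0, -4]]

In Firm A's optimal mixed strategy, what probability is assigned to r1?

Row minima are -10 and -4, so Firm A's maximin is -4; column maxima are 0 and 4, so Firm B's minimax is 0. These differ, so the equilibrium is in mixed strategies.
Let Firm A play r1 with probability p. Firm B is indifferent when −10p = 4p − 4(1−p), giving p = 2/9.

2/9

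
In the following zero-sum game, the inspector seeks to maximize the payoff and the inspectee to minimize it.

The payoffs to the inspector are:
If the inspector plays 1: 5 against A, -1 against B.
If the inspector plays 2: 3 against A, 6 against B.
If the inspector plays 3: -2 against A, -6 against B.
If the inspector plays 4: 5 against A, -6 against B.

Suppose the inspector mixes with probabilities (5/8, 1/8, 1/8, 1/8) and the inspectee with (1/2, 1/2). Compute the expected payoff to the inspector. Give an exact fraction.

Against (1/2, 1/2), each row's expected payoff is 1: 2; 2: 9/2; 3: -4; 4: -1/2.
Taking the (5/8, 1/8, 1/8, 1/8)-weighted average: (5/8)·(2) + (1/8)·(9/2) + (1/8)·(-4) + (1/8)·(-1/2) = 5/4.

5/4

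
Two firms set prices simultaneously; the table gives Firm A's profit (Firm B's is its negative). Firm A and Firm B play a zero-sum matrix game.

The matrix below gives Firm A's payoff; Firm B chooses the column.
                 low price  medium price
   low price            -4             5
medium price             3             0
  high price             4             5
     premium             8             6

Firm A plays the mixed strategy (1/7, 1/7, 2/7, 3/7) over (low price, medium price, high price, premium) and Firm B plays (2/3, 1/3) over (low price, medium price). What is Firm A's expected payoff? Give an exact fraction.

95/21

Against (2/3, 1/3), each row's expected payoff is low price: -1; medium price: 2; high price: 13/3; premium: 22/3.
Taking the (1/7, 1/7, 2/7, 3/7)-weighted average: (1/7)·(-1) + (1/7)·(2) + (2/7)·(13/3) + (3/7)·(22/3) = 95/21.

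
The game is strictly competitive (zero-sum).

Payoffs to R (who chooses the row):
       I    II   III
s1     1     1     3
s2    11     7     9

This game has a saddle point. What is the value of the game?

7

Row minima: 1, 7 → R's maximin is 7.
Column maxima: 11, 7, 9 → C's minimax is 7.
They coincide at (s2, II), so the value is 7.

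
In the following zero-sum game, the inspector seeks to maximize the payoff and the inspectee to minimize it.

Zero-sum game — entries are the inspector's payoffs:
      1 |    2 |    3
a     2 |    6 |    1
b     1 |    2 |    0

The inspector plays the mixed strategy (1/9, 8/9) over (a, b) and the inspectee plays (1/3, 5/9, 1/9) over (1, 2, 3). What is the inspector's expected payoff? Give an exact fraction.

Against (1/3, 5/9, 1/9), each row's expected payoff is a: 37/9; b: 13/9.
Taking the (1/9, 8/9)-weighted average: (1/9)·(37/9) + (8/9)·(13/9) = 47/27.

47/27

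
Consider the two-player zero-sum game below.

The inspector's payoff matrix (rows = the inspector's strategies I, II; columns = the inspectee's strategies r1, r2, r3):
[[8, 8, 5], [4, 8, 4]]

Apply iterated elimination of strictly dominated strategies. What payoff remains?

5

Column r2 is strictly dominated by r3 for the inspectee (5<8, 4<8); eliminate r2.
Row II is strictly dominated by row I (8>4, 5>4); eliminate II.
Column r1 is strictly dominated by r3 for the inspectee (5<8); eliminate r1.
Only (I, r3) remains, with payoff 5.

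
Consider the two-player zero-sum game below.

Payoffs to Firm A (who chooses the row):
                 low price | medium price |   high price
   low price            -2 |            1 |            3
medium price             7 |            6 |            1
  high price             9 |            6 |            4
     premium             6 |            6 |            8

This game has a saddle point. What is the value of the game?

6

Row minima: -2, 1, 4, 6 → Firm A's maximin is 6.
Column maxima: 9, 6, 8 → Firm B's minimax is 6.
They coincide at (premium, medium price), so the value is 6.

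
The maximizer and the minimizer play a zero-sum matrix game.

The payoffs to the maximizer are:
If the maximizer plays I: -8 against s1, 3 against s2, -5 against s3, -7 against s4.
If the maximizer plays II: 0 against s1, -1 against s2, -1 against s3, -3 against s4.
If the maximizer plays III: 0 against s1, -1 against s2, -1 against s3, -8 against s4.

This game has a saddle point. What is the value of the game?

-3

Row minima: -8, -3, -8 → the maximizer's maximin is -3.
Column maxima: 0, 3, -1, -3 → the minimizer's minimax is -3.
They coincide at (II, s4), so the value is -3.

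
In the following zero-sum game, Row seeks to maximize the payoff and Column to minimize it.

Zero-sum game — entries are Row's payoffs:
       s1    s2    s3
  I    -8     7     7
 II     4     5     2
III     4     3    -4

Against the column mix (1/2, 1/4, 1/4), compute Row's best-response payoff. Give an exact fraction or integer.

I: (-8)·(1/2) + (7)·(1/4) + (7)·(1/4) = -1/2.
II: (4)·(1/2) + (5)·(1/4) + (2)·(1/4) = 15/4.
III: (4)·(1/2) + (3)·(1/4) + (-4)·(1/4) = 7/4.
The best pure response is II with expected payoff 15/4.

15/4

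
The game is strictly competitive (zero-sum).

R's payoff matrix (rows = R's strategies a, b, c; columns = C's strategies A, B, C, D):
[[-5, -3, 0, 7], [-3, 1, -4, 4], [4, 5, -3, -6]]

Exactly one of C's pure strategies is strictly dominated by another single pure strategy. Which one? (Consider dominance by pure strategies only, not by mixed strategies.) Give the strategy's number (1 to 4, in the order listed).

2

C prefers columns that give R less. Compare B with A: -5 < -3, -3 < 1, 4 < 5.
So A strictly dominates B for C; B is strictly dominated.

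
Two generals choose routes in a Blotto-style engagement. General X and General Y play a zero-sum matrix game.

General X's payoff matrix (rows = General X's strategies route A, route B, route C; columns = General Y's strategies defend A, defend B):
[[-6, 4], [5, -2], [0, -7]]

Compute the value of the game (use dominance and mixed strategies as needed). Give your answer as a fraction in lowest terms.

8/17

Row route C is strictly dominated by row route B, so General X never plays it.
The remaining 2×2 game on (route A, route B) × (defend A, defend B) has no saddle point. Let General X play route A with probability p; indifference gives −6p + 5(1−p) = 4p − 2(1−p), so p = 7/17.
Similarly General Y's optimal q on defend A is 6/17, and the value is -6·(6/17) + (4)·(11/17) = 8/17.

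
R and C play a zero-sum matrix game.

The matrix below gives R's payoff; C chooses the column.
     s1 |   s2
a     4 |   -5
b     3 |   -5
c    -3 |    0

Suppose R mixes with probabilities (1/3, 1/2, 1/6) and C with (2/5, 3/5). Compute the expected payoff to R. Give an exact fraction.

Against (2/5, 3/5), each row's expected payoff is a: -7/5; b: -9/5; c: -6/5.
Taking the (1/3, 1/2, 1/6)-weighted average: (1/3)·(-7/5) + (1/2)·(-9/5) + (1/6)·(-6/5) = -47/30.

-47/30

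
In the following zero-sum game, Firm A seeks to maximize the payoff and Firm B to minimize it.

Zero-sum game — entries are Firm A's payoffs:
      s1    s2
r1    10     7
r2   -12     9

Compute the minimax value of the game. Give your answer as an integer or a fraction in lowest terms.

Row minima are 7 and -12, so Firm A's maximin is 7; column maxima are 10 and 9, so Firm B's minimax is 9. These differ, so the equilibrium is in mixed strategies.
Let Firm A play r1 with probability p. Firm B is indifferent when 10p − 12(1−p) = 7p + 9(1−p), giving p = 7/8.
Let Firm B play s1 with probability q. Firm A is indifferent when 10q + 7(1−q) = −12q + 9(1−q), giving q = 1/12.
The value is 10·(1/12) + (7)·(11/12) = 29/4.

29/4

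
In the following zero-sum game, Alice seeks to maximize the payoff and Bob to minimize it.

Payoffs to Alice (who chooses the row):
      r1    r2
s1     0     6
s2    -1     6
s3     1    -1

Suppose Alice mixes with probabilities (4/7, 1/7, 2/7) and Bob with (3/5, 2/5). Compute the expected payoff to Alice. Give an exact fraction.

Against (3/5, 2/5), each row's expected payoff is s1: 12/5; s2: 9/5; s3: 1/5.
Taking the (4/7, 1/7, 2/7)-weighted average: (4/7)·(12/5) + (1/7)·(9/5) + (2/7)·(1/5) = 59/35.

59/35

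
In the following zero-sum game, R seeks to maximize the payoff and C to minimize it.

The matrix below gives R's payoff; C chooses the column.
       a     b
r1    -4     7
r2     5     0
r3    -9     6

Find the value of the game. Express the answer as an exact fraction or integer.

35/16

Row r3 is strictly dominated by row r1, so R never plays it.
The remaining 2×2 game on (r1, r2) × (a, b) has no saddle point. Let R play r1 with probability p; indifference gives −4p + 5(1−p) = 7p, so p = 5/16.
Similarly C's optimal q on a is 7/16, and the value is -4·(7/16) + (7)·(9/16) = 35/16.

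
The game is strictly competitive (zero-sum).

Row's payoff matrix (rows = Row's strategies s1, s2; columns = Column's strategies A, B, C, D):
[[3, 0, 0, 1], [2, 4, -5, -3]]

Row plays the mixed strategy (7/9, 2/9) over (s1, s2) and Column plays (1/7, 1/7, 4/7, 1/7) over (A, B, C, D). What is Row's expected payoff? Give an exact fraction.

Against (1/7, 1/7, 4/7, 1/7), each row's expected payoff is s1: 4/7; s2: -17/7.
Taking the (7/9, 2/9)-weighted average: (7/9)·(4/7) + (2/9)·(-17/7) = -2/21.

-2/21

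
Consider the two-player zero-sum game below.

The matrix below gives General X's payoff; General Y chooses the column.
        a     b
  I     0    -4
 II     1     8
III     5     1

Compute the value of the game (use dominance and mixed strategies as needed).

Row I is strictly dominated by row III, so General X never plays it.
The remaining 2×2 game on (II, III) × (a, b) has no saddle point. Let General X play II with probability p; indifference gives p + 5(1−p) = 8p + (1−p), so p = 4/11.
Similarly General Y's optimal q on a is 7/11, and the value is 1·(7/11) + (8)·(4/11) = 39/11.

39/11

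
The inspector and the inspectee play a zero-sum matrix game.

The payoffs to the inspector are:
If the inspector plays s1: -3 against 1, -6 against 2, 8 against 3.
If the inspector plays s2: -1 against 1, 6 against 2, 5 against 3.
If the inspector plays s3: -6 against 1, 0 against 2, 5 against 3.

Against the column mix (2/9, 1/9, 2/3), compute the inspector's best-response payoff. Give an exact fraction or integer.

4

s1: (-3)·(2/9) + (-6)·(1/9) + (8)·(2/3) = 4.
s2: (-1)·(2/9) + (6)·(1/9) + (5)·(2/3) = 34/9.
s3: (-6)·(2/9) + (0)·(1/9) + (5)·(2/3) = 2.
The best pure response is s1 with expected payoff 4.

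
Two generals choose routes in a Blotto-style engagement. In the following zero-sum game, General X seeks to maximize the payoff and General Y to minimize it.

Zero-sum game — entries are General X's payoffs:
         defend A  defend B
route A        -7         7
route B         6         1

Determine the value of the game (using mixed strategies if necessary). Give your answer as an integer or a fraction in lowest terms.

Row minima are -7 and 1, so General X's maximin is 1; column maxima are 6 and 7, so General Y's minimax is 6. These differ, so the equilibrium is in mixed strategies.
Let General X play route A with probability p. General Y is indifferent when −7p + 6(1−p) = 7p + (1−p), giving p = 5/19.
Let General Y play defend A with probability q. General X is indifferent when −7q + 7(1−q) = 6q + (1−q), giving q = 6/19.
The value is -7·(6/19) + (7)·(13/19) = 49/19.

49/19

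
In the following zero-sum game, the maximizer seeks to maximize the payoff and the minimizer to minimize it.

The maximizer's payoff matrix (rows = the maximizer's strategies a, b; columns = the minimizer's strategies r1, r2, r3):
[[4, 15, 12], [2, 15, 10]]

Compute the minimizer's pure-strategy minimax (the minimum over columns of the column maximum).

4

The worst case (largest entry) in each column is r1: 4, r2: 15, r3: 12.
The best (smallest) of these is 4.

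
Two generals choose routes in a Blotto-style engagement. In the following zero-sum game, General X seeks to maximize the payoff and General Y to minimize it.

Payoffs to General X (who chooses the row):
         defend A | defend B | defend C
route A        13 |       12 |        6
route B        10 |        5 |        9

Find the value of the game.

Column defend A is strictly dominated by defend B for General Y (it gives General X more in every row).
The remaining 2×2 game on (route A, route B) × (defend B, defend C) has no saddle point. Let General X play route A with probability p; indifference gives 12p + 5(1−p) = 6p + 9(1−p), so p = 2/5.
Similarly General Y's optimal q on defend B is 3/10, and the value is 12·(3/10) + (6)·(7/10) = 39/5.

39/5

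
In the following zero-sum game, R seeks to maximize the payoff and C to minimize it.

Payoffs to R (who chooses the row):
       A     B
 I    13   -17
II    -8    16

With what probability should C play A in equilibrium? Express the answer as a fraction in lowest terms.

Row minima are -17 and -8, so R's maximin is -8; column maxima are 13 and 16, so C's minimax is 13. These differ, so the equilibrium is in mixed strategies.
Let C play A with probability q. R is indifferent when 13q − 17(1−q) = −8q + 16(1−q), giving q = 11/18.

11/18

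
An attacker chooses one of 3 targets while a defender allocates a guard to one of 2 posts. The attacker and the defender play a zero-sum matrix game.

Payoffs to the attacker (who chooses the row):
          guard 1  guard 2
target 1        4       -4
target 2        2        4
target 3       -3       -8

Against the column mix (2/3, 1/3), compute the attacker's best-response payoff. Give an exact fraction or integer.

8/3

target 1: (4)·(2/3) + (-4)·(1/3) = 4/3.
target 2: (2)·(2/3) + (4)·(1/3) = 8/3.
target 3: (-3)·(2/3) + (-8)·(1/3) = -14/3.
The best pure response is target 2 with expected payoff 8/3.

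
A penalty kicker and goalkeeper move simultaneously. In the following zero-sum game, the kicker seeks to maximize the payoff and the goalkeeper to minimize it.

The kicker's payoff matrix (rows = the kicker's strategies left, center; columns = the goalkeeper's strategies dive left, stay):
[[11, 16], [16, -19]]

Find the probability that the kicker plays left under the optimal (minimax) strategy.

7/8

Row minima are 11 and -19, so the kicker's maximin is 11; column maxima are 16 and 16, so the goalkeeper's minimax is 16. These differ, so the equilibrium is in mixed strategies.
Let the kicker play left with probability p. The goalkeeper is indifferent when 11p + 16(1−p) = 16p − 19(1−p), giving p = 7/8.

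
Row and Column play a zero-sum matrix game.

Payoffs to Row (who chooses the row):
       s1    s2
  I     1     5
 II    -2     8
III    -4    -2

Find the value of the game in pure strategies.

1

Row minima: 1, -2, -4 → Row's maximin is 1.
Column maxima: 1, 8 → Column's minimax is 1.
They coincide at (I, s1), so the value is 1.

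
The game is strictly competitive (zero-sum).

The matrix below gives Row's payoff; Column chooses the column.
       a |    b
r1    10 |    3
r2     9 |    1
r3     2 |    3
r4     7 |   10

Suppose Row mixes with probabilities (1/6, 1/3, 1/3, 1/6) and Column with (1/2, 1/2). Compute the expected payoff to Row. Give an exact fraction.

Against (1/2, 1/2), each row's expected payoff is r1: 13/2; r2: 5; r3: 5/2; r4: 17/2.
Taking the (1/6, 1/3, 1/3, 1/6)-weighted average: (1/6)·(13/2) + (1/3)·(5) + (1/3)·(5/2) + (1/6)·(17/2) = 5.

5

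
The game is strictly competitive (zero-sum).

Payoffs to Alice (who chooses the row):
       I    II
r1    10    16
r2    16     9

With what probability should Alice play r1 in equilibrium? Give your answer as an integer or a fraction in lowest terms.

Row minima are 10 and 9, so Alice's maximin is 10; column maxima are 16 and 16, so Bob's minimax is 16. These differ, so the equilibrium is in mixed strategies.
Let Alice play r1 with probability p. Bob is indifferent when 10p + 16(1−p) = 16p + 9(1−p), giving p = 7/13.

7/13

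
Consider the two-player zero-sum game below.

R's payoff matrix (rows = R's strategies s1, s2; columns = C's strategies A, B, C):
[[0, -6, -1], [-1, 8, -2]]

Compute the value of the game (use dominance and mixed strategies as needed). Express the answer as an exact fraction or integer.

-4/3

Column A is strictly dominated by C for C (it gives R more in every row).
The remaining 2×2 game on (s1, s2) × (B, C) has no saddle point. Let R play s1 with probability p; indifference gives −6p + 8(1−p) = −p − 2(1−p), so p = 2/3.
Similarly C's optimal q on B is 1/15, and the value is -6·(1/15) + (-1)·(14/15) = -4/3.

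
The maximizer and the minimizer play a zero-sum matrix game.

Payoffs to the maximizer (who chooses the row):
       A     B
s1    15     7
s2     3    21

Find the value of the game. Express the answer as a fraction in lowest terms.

Row minima are 7 and 3, so the maximizer's maximin is 7; column maxima are 15 and 21, so the minimizer's minimax is 15. These differ, so the equilibrium is in mixed strategies.
Let the maximizer play s1 with probability p. The minimizer is indifferent when 15p + 3(1−p) = 7p + 21(1−p), giving p = 9/13.
Let the minimizer play A with probability q. The maximizer is indifferent when 15q + 7(1−q) = 3q + 21(1−q), giving q = 7/13.
The value is 15·(7/13) + (7)·(6/13) = 147/13.

147/13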